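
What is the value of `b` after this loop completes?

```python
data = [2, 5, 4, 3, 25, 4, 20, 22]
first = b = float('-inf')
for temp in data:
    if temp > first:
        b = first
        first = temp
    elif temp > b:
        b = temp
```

Let's trace through this code step by step.

Initialize: data = [2, 5, 4, 3, 25, 4, 20, 22]
Initialize: first = -inf
Initialize: b = -inf
Entering loop: for temp in data:
After iteration 1: temp = 2, first = 2, b = -inf
After iteration 2: temp = 5, first = 5, b = 2
After iteration 3: temp = 4, first = 5, b = 4
After iteration 4: temp = 3, first = 5, b = 4
After iteration 5: temp = 25, first = 25, b = 5
After iteration 6: temp = 4, first = 25, b = 5
After iteration 7: temp = 20, first = 25, b = 20
After iteration 8: temp = 22, first = 25, b = 22
Loop ends.

Final answer: 22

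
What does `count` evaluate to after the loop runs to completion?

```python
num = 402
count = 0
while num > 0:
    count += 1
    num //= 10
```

Let's trace through this code step by step.

Initialize: num = 402
Initialize: count = 0
Entering loop: while num > 0:
After iteration 1: num = 40, count = 1
After iteration 2: num = 4, count = 2
After iteration 3: num = 0, count = 3
Loop ends.

Final answer: 3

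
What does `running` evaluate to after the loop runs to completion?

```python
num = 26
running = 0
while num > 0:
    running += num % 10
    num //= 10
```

Let's trace through this code step by step.

Initialize: num = 26
Initialize: running = 0
Entering loop: while num > 0:
After iteration 1: num = 2, running = 6
After iteration 2: num = 0, running = 8
Loop ends.

Final answer: 8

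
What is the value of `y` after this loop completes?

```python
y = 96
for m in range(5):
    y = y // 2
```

Let's trace through this code step by step.

Initialize: y = 96
Entering loop: for m in range(5):
After iteration 1: m = 0, y = 48
After iteration 2: m = 1, y = 24
After iteration 3: m = 2, y = 12
After iteration 4: m = 3, y = 6
After iteration 5: m = 4, y = 3
Loop ends.

Final answer: 3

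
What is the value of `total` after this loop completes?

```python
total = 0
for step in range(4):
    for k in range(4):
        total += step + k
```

Let's trace through this code step by step.

Initialize: total = 0
Entering loop: for step in range(4):
After iteration 1: step = 0, total = 6
After iteration 2: step = 1, total = 16
After iteration 3: step = 2, total = 30
After iteration 4: step = 3, total = 48
Loop ends.

Final answer: 48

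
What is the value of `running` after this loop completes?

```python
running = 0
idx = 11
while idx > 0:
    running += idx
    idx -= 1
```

Let's trace through this code step by step.

Initialize: running = 0
Initialize: idx = 11
Entering loop: while idx > 0:
After iteration 1: running = 11, idx = 10
After iteration 2: running = 21, idx = 9
After iteration 3: running = 30, idx = 8
After iteration 4: running = 38, idx = 7
After iteration 5: running = 45, idx = 6
After iteration 6: running = 51, idx = 5
After iteration 7: running = 56, idx = 4
After iteration 8: running = 60, idx = 3
After iteration 9: running = 63, idx = 2
After iteration 10: running = 65, idx = 1
After iteration 11: running = 66, idx = 0
Loop ends.

Final answer: 66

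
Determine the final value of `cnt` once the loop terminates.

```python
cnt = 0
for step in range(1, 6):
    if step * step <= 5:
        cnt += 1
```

Let's trace through this code step by step.

Initialize: cnt = 0
Entering loop: for step in range(1, 6):
After iteration 1: step = 1, cnt = 1
After iteration 2: step = 2, cnt = 2
After iteration 3: step = 3, cnt = 2
After iteration 4: step = 4, cnt = 2
After iteration 5: step = 5, cnt = 2
Loop ends.

Final answer: 2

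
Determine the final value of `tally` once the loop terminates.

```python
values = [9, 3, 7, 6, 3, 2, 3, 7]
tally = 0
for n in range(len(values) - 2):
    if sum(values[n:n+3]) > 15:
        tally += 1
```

Let's trace through this code step by step.

Initialize: values = [9, 3, 7, 6, 3, 2, 3, 7]
Initialize: tally = 0
Entering loop: for n in range(len(values) - 2):
After iteration 1: n = 0, tally = 1
After iteration 2: n = 1, tally = 2
After iteration 3: n = 2, tally = 3
After iteration 4: n = 3, tally = 3
After iteration 5: n = 4, tally = 3
After iteration 6: n = 5, tally = 3
Loop ends.

Final answer: 3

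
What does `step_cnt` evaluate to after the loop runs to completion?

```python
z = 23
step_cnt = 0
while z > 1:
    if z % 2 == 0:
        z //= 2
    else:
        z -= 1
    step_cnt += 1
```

Let's trace through this code step by step.

Initialize: z = 23
Initialize: step_cnt = 0
Entering loop: while z > 1:
After iteration 1: z = 22, step_cnt = 1
After iteration 2: z = 11, step_cnt = 2
After iteration 3: z = 10, step_cnt = 3
After iteration 4: z = 5, step_cnt = 4
After iteration 5: z = 4, step_cnt = 5
After iteration 6: z = 2, step_cnt = 6
After iteration 7: z = 1, step_cnt = 7
Loop ends.

Final answer: 7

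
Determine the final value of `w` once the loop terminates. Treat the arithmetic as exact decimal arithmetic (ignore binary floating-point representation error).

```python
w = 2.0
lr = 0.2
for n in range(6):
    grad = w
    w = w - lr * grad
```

Let's trace through this code step by step.

Initialize: w = 2.0
Initialize: lr = 0.2
Entering loop: for n in range(6):
After iteration 1: n = 0, w = 1.6, grad = 2.0
After iteration 2: n = 1, w = 1.28, grad = 1.6
After iteration 3: n = 2, w = 1.024, grad = 1.28
After iteration 4: n = 3, w = 0.8192, grad = 1.024
After iteration 5: n = 4, w = 0.65536, grad = 0.8192
After iteration 6: n = 5, w = 0.524288, grad = 0.65536
Loop ends.

Final answer: 0.524288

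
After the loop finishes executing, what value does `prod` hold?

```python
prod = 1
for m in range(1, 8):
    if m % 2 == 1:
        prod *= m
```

Let's trace through this code step by step.

Initialize: prod = 1
Entering loop: for m in range(1, 8):
After iteration 1: m = 1, prod = 1
After iteration 2: m = 2, prod = 1
After iteration 3: m = 3, prod = 3
After iteration 4: m = 4, prod = 3
After iteration 5: m = 5, prod = 15
After iteration 6: m = 6, prod = 15
After iteration 7: m = 7, prod = 105
Loop ends.

Final answer: 105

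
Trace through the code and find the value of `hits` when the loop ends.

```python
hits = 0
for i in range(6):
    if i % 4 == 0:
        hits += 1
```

Let's trace through this code step by step.

Initialize: hits = 0
Entering loop: for i in range(6):
After iteration 1: i = 0, hits = 1
After iteration 2: i = 1, hits = 1
After iteration 3: i = 2, hits = 1
After iteration 4: i = 3, hits = 1
After iteration 5: i = 4, hits = 2
After iteration 6: i = 5, hits = 2
Loop ends.

Final answer: 2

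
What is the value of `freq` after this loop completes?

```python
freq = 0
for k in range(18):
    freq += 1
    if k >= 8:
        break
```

Let's trace through this code step by step.

Initialize: freq = 0
Entering loop: for k in range(18):
After iteration 1: k = 0, freq = 1
After iteration 2: k = 1, freq = 2
After iteration 3: k = 2, freq = 3
After iteration 4: k = 3, freq = 4
After iteration 5: k = 4, freq = 5
After iteration 6: k = 5, freq = 6
After iteration 7: k = 6, freq = 7
After iteration 8: k = 7, freq = 8
After iteration 9: k = 8, freq = 9
Loop ends.

Final answer: 9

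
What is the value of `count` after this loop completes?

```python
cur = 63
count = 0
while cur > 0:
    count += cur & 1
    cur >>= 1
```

Let's trace through this code step by step.

Initialize: cur = 63
Initialize: count = 0
Entering loop: while cur > 0:
After iteration 1: cur = 31, count = 1
After iteration 2: cur = 15, count = 2
After iteration 3: cur = 7, count = 3
After iteration 4: cur = 3, count = 4
After iteration 5: cur = 1, count = 5
After iteration 6: cur = 0, count = 6
Loop ends.

Final answer: 6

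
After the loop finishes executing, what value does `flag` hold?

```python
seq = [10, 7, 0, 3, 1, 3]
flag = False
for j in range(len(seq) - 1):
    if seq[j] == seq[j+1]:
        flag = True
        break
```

Let's trace through this code step by step.

Initialize: seq = [10, 7, 0, 3, 1, 3]
Initialize: flag = False
Entering loop: for j in range(len(seq) - 1):
After iteration 1: j = 0, flag = False
After iteration 2: j = 1, flag = False
After iteration 3: j = 2, flag = False
After iteration 4: j = 3, flag = False
After iteration 5: j = 4, flag = False
Loop ends.

Final answer: False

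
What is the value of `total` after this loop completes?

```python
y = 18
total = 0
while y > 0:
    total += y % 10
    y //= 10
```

Let's trace through this code step by step.

Initialize: y = 18
Initialize: total = 0
Entering loop: while y > 0:
After iteration 1: y = 1, total = 8
After iteration 2: y = 0, total = 9
Loop ends.

Final answer: 9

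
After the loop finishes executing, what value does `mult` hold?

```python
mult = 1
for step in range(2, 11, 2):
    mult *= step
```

Let's trace through this code step by step.

Initialize: mult = 1
Entering loop: for step in range(2, 11, 2):
After iteration 1: step = 2, mult = 2
After iteration 2: step = 4, mult = 8
After iteration 3: step = 6, mult = 48
After iteration 4: step = 8, mult = 384
After iteration 5: step = 10, mult = 3840
Loop ends.

Final answer: 3840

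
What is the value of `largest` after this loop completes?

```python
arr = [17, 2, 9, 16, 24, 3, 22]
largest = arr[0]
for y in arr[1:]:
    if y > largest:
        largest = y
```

Let's trace through this code step by step.

Initialize: arr = [17, 2, 9, 16, 24, 3, 22]
Initialize: largest = 17
Entering loop: for y in arr[1:]:
After iteration 1: y = 2, largest = 17
After iteration 2: y = 9, largest = 17
After iteration 3: y = 16, largest = 17
After iteration 4: y = 24, largest = 24
After iteration 5: y = 3, largest = 24
After iteration 6: y = 22, largest = 24
Loop ends.

Final answer: 24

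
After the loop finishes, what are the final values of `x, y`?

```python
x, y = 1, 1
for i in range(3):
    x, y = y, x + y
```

Let's trace through this code step by step.

Initialize: x = 1
Initialize: y = 1
Entering loop: for i in range(3):
After iteration 1: i = 0, x = 1, y = 2
After iteration 2: i = 1, x = 2, y = 3
After iteration 3: i = 2, x = 3, y = 5
Loop ends.

Final answer: 3, 5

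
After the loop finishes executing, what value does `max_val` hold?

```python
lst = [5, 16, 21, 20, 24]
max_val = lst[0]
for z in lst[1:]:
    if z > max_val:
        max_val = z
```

Let's trace through this code step by step.

Initialize: lst = [5, 16, 21, 20, 24]
Initialize: max_val = 5
Entering loop: for z in lst[1:]:
After iteration 1: z = 16, max_val = 16
After iteration 2: z = 21, max_val = 21
After iteration 3: z = 20, max_val = 21
After iteration 4: z = 24, max_val = 24
Loop ends.

Final answer: 24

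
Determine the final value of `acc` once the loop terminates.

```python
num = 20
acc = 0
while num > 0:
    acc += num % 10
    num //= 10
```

Let's trace through this code step by step.

Initialize: num = 20
Initialize: acc = 0
Entering loop: while num > 0:
After iteration 1: num = 2, acc = 0
After iteration 2: num = 0, acc = 2
Loop ends.

Final answer: 2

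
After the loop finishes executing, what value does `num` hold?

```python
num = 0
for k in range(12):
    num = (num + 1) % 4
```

Let's trace through this code step by step.

Initialize: num = 0
Entering loop: for k in range(12):
After iteration 1: k = 0, num = 1
After iteration 2: k = 1, num = 2
After iteration 3: k = 2, num = 3
After iteration 4: k = 3, num = 0
After iteration 5: k = 4, num = 1
After iteration 6: k = 5, num = 2
After iteration 7: k = 6, num = 3
After iteration 8: k = 7, num = 0
After iteration 9: k = 8, num = 1
After iteration 10: k = 9, num = 2
After iteration 11: k = 10, num = 3
After iteration 12: k = 11, num = 0
Loop ends.

Final answer: 0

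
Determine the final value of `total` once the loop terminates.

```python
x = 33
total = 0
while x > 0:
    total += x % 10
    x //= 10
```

Let's trace through this code step by step.

Initialize: x = 33
Initialize: total = 0
Entering loop: while x > 0:
After iteration 1: x = 3, total = 3
After iteration 2: x = 0, total = 6
Loop ends.

Final answer: 6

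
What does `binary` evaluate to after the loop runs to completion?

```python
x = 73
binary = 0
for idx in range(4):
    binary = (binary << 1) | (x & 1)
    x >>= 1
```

Let's trace through this code step by step.

Initialize: x = 73
Initialize: binary = 0
Entering loop: for idx in range(4):
After iteration 1: idx = 0, x = 36, binary = 1
After iteration 2: idx = 1, x = 18, binary = 2
After iteration 3: idx = 2, x = 9, binary = 4
After iteration 4: idx = 3, x = 4, binary = 9
Loop ends.

Final answer: 9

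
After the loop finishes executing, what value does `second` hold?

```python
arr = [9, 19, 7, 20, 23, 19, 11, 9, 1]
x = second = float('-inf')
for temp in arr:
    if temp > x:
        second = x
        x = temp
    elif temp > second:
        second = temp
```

Let's trace through this code step by step.

Initialize: arr = [9, 19, 7, 20, 23, 19, 11, 9, 1]
Initialize: x = -inf
Initialize: second = -inf
Entering loop: for temp in arr:
After iteration 1: temp = 9, x = 9, second = -inf
After iteration 2: temp = 19, x = 19, second = 9
After iteration 3: temp = 7, x = 19, second = 9
After iteration 4: temp = 20, x = 20, second = 19
After iteration 5: temp = 23, x = 23, second = 20
After iteration 6: temp = 19, x = 23, second = 20
After iteration 7: temp = 11, x = 23, second = 20
After iteration 8: temp = 9, x = 23, second = 20
After iteration 9: temp = 1, x = 23, second = 20
Loop ends.

Final answer: 20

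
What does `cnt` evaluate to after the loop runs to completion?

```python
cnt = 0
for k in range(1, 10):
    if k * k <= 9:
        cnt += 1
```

Let's trace through this code step by step.

Initialize: cnt = 0
Entering loop: for k in range(1, 10):
After iteration 1: k = 1, cnt = 1
After iteration 2: k = 2, cnt = 2
After iteration 3: k = 3, cnt = 3
After iteration 4: k = 4, cnt = 3
After iteration 5: k = 5, cnt = 3
After iteration 6: k = 6, cnt = 3
After iteration 7: k = 7, cnt = 3
After iteration 8: k = 8, cnt = 3
After iteration 9: k = 9, cnt = 3
Loop ends.

Final answer: 3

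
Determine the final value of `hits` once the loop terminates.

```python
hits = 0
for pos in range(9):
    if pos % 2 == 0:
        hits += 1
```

Let's trace through this code step by step.

Initialize: hits = 0
Entering loop: for pos in range(9):
After iteration 1: pos = 0, hits = 1
After iteration 2: pos = 1, hits = 1
After iteration 3: pos = 2, hits = 2
After iteration 4: pos = 3, hits = 2
After iteration 5: pos = 4, hits = 3
After iteration 6: pos = 5, hits = 3
After iteration 7: pos = 6, hits = 4
After iteration 8: pos = 7, hits = 4
After iteration 9: pos = 8, hits = 5
Loop ends.

Final answer: 5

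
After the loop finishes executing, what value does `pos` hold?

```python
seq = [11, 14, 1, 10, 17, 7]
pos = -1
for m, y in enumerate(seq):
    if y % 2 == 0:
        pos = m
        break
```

Let's trace through this code step by step.

Initialize: seq = [11, 14, 1, 10, 17, 7]
Initialize: pos = -1
Entering loop: for m, y in enumerate(seq):
After iteration 1: m = 0, y = 11, pos = -1
After iteration 2: m = 1, y = 14, pos = 1
Loop ends.

Final answer: 1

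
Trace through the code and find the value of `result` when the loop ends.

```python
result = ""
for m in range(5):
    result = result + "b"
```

Let's trace through this code step by step.

Initialize: result = ''
Entering loop: for m in range(5):
After iteration 1: m = 0, result = 'b'
After iteration 2: m = 1, result = 'bb'
After iteration 3: m = 2, result = 'bbb'
After iteration 4: m = 3, result = 'bbbb'
After iteration 5: m = 4, result = 'bbbbb'
Loop ends.

Final answer: 'bbbbb'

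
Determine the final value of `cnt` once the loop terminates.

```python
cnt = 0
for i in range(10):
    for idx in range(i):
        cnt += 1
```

Let's trace through this code step by step.

Initialize: cnt = 0
Entering loop: for i in range(10):
After iteration 1: i = 0, cnt = 0
After iteration 2: i = 1, cnt = 1, idx = 0
After iteration 3: i = 2, cnt = 3, idx = 1
After iteration 4: i = 3, cnt = 6, idx = 2
After iteration 5: i = 4, cnt = 10, idx = 3
After iteration 6: i = 5, cnt = 15, idx = 4
After iteration 7: i = 6, cnt = 21, idx = 5
After iteration 8: i = 7, cnt = 28, idx = 6
After iteration 9: i = 8, cnt = 36, idx = 7
After iteration 10: i = 9, cnt = 45, idx = 8
Loop ends.

Final answer: 45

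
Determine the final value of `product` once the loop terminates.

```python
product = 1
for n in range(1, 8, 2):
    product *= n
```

Let's trace through this code step by step.

Initialize: product = 1
Entering loop: for n in range(1, 8, 2):
After iteration 1: n = 1, product = 1
After iteration 2: n = 3, product = 3
After iteration 3: n = 5, product = 15
After iteration 4: n = 7, product = 105
Loop ends.

Final answer: 105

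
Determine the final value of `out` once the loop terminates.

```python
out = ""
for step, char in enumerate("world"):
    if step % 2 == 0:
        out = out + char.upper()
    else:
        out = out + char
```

Let's trace through this code step by step.

Initialize: out = ''
Entering loop: for step, char in enumerate("world"):
After iteration 1: step = 0, char = 'w', out = 'W'
After iteration 2: step = 1, char = 'o', out = 'Wo'
After iteration 3: step = 2, char = 'r', out = 'WoR'
After iteration 4: step = 3, char = 'l', out = 'WoRl'
After iteration 5: step = 4, char = 'd', out = 'WoRlD'
Loop ends.

Final answer: 'WoRlD'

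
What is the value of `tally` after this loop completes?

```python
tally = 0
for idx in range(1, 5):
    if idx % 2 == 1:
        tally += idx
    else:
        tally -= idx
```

Let's trace through this code step by step.

Initialize: tally = 0
Entering loop: for idx in range(1, 5):
After iteration 1: idx = 1, tally = 1
After iteration 2: idx = 2, tally = -1
After iteration 3: idx = 3, tally = 2
After iteration 4: idx = 4, tally = -2
Loop ends.

Final answer: -2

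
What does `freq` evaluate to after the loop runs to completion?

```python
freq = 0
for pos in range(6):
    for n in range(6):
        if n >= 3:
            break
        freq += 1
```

Let's trace through this code step by step.

Initialize: freq = 0
Entering loop: for pos in range(6):
After iteration 1: pos = 0, freq = 3
After iteration 2: pos = 1, freq = 6
After iteration 3: pos = 2, freq = 9
After iteration 4: pos = 3, freq = 12
After iteration 5: pos = 4, freq = 15
After iteration 6: pos = 5, freq = 18
Loop ends.

Final answer: 18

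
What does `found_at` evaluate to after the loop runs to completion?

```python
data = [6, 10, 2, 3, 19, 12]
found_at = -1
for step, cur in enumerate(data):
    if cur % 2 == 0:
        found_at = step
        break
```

Let's trace through this code step by step.

Initialize: data = [6, 10, 2, 3, 19, 12]
Initialize: found_at = -1
Entering loop: for step, cur in enumerate(data):
After iteration 1: step = 0, cur = 6, found_at = 0
Loop ends.

Final answer: 0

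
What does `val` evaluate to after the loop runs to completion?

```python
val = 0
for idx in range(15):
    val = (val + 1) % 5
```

Let's trace through this code step by step.

Initialize: val = 0
Entering loop: for idx in range(15):
After iteration 1: idx = 0, val = 1
After iteration 2: idx = 1, val = 2
After iteration 3: idx = 2, val = 3
After iteration 4: idx = 3, val = 4
After iteration 5: idx = 4, val = 0
After iteration 6: idx = 5, val = 1
After iteration 7: idx = 6, val = 2
After iteration 8: idx = 7, val = 3
After iteration 9: idx = 8, val = 4
After iteration 10: idx = 9, val = 0
After iteration 11: idx = 10, val = 1
After iteration 12: idx = 11, val = 2
After iteration 13: idx = 12, val = 3
After iteration 14: idx = 13, val = 4
After iteration 15: idx = 14, val = 0
Loop ends.

Final answer: 0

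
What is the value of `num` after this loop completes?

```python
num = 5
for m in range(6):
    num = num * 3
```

Let's trace through this code step by step.

Initialize: num = 5
Entering loop: for m in range(6):
After iteration 1: m = 0, num = 15
After iteration 2: m = 1, num = 45
After iteration 3: m = 2, num = 135
After iteration 4: m = 3, num = 405
After iteration 5: m = 4, num = 1215
After iteration 6: m = 5, num = 3645
Loop ends.

Final answer: 3645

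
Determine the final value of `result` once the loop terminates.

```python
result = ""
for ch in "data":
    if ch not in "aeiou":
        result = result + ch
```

Let's trace through this code step by step.

Initialize: result = ''
Entering loop: for ch in "data":
After iteration 1: ch = 'd', result = 'd'
After iteration 2: ch = 'a', result = 'd'
After iteration 3: ch = 't', result = 'dt'
After iteration 4: ch = 'a', result = 'dt'
Loop ends.

Final answer: 'dt'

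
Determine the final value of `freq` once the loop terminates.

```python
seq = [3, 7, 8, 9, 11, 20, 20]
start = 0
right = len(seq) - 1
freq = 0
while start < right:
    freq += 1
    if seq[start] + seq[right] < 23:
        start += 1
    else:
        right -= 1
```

Let's trace through this code step by step.

Initialize: seq = [3, 7, 8, 9, 11, 20, 20]
Initialize: start = 0
Initialize: right = 6
Initialize: freq = 0
Entering loop: while start < right:
After iteration 1: start = 0, right = 5, freq = 1
After iteration 2: start = 0, right = 4, freq = 2
After iteration 3: start = 1, right = 4, freq = 3
After iteration 4: start = 2, right = 4, freq = 4
After iteration 5: start = 3, right = 4, freq = 5
After iteration 6: start = 4, right = 4, freq = 6
Loop ends.

Final answer: 6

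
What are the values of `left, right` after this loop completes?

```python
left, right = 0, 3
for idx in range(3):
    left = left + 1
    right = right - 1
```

Let's trace through this code step by step.

Initialize: left = 0
Initialize: right = 3
Entering loop: for idx in range(3):
After iteration 1: idx = 0, left = 1, right = 2
After iteration 2: idx = 1, left = 2, right = 1
After iteration 3: idx = 2, left = 3, right = 0
Loop ends.

Final answer: 3, 0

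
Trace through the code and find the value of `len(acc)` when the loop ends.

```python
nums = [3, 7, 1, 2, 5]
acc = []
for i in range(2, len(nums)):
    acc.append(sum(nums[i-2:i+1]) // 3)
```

Let's trace through this code step by step.

Initialize: nums = [3, 7, 1, 2, 5]
Initialize: acc = []
Entering loop: for i in range(2, len(nums)):
After iteration 1: i = 2, acc = [3]
After iteration 2: i = 3, acc = [3, 3]
After iteration 3: i = 4, acc = [3, 3, 2]
Loop ends.
len(acc) = 3

Final answer: 3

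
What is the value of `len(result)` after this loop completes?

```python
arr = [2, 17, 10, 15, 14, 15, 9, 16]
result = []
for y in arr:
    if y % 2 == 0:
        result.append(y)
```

Let's trace through this code step by step.

Initialize: arr = [2, 17, 10, 15, 14, 15, 9, 16]
Initialize: result = []
Entering loop: for y in arr:
After iteration 1: y = 2, result = [2]
After iteration 2: y = 17, result = [2]
After iteration 3: y = 10, result = [2, 10]
After iteration 4: y = 15, result = [2, 10]
After iteration 5: y = 14, result = [2, 10, 14]
After iteration 6: y = 15, result = [2, 10, 14]
After iteration 7: y = 9, result = [2, 10, 14]
After iteration 8: y = 16, result = [2, 10, 14, 16]
Loop ends.
len(result) = 4

Final answer: 4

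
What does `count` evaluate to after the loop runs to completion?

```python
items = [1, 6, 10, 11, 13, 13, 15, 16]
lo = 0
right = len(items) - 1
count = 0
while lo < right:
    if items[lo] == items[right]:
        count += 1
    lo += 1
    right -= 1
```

Let's trace through this code step by step.

Initialize: items = [1, 6, 10, 11, 13, 13, 15, 16]
Initialize: lo = 0
Initialize: right = 7
Initialize: count = 0
Entering loop: while lo < right:
After iteration 1: lo = 1, right = 6, count = 0
After iteration 2: lo = 2, right = 5, count = 0
After iteration 3: lo = 3, right = 4, count = 0
After iteration 4: lo = 4, right = 3, count = 0
Loop ends.

Final answer: 0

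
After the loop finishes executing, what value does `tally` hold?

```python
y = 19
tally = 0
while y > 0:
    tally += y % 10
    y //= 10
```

Let's trace through this code step by step.

Initialize: y = 19
Initialize: tally = 0
Entering loop: while y > 0:
After iteration 1: y = 1, tally = 9
After iteration 2: y = 0, tally = 10
Loop ends.

Final answer: 10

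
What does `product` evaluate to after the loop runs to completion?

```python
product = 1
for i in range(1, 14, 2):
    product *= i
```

Let's trace through this code step by step.

Initialize: product = 1
Entering loop: for i in range(1, 14, 2):
After iteration 1: i = 1, product = 1
After iteration 2: i = 3, product = 3
After iteration 3: i = 5, product = 15
After iteration 4: i = 7, product = 105
After iteration 5: i = 9, product = 945
After iteration 6: i = 11, product = 10395
After iteration 7: i = 13, product = 135135
Loop ends.

Final answer: 135135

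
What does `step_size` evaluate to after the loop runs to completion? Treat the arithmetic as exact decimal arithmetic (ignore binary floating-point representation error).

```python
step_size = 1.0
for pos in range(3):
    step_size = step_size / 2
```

Let's trace through this code step by step.

Initialize: step_size = 1.0
Entering loop: for pos in range(3):
After iteration 1: pos = 0, step_size = 0.5
After iteration 2: pos = 1, step_size = 0.25
After iteration 3: pos = 2, step_size = 0.125
Loop ends.

Final answer: 0.125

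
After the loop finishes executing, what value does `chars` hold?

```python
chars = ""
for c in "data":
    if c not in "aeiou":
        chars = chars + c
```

Let's trace through this code step by step.

Initialize: chars = ''
Entering loop: for c in "data":
After iteration 1: c = 'd', chars = 'd'
After iteration 2: c = 'a', chars = 'd'
After iteration 3: c = 't', chars = 'dt'
After iteration 4: c = 'a', chars = 'dt'
Loop ends.

Final answer: 'dt'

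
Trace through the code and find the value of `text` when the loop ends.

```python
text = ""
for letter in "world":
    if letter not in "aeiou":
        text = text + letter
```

Let's trace through this code step by step.

Initialize: text = ''
Entering loop: for letter in "world":
After iteration 1: letter = 'w', text = 'w'
After iteration 2: letter = 'o', text = 'w'
After iteration 3: letter = 'r', text = 'wr'
After iteration 4: letter = 'l', text = 'wrl'
After iteration 5: letter = 'd', text = 'wrld'
Loop ends.

Final answer: 'wrld'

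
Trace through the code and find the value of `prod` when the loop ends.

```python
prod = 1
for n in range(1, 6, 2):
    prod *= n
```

Let's trace through this code step by step.

Initialize: prod = 1
Entering loop: for n in range(1, 6, 2):
After iteration 1: n = 1, prod = 1
After iteration 2: n = 3, prod = 3
After iteration 3: n = 5, prod = 15
Loop ends.

Final answer: 15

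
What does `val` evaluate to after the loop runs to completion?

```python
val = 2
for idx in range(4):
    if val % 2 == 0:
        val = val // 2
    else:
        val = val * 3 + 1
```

Let's trace through this code step by step.

Initialize: val = 2
Entering loop: for idx in range(4):
After iteration 1: idx = 0, val = 1
After iteration 2: idx = 1, val = 4
After iteration 3: idx = 2, val = 2
After iteration 4: idx = 3, val = 1
Loop ends.

Final answer: 1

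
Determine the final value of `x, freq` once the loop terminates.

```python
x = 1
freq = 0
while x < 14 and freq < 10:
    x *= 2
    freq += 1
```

Let's trace through this code step by step.

Initialize: x = 1
Initialize: freq = 0
Entering loop: while x < 14 and freq < 10:
After iteration 1: x = 2, freq = 1
After iteration 2: x = 4, freq = 2
After iteration 3: x = 8, freq = 3
After iteration 4: x = 16, freq = 4
Loop ends.

Final answer: 16, 4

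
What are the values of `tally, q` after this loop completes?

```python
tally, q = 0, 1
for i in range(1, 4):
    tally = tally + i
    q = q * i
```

Let's trace through this code step by step.

Initialize: tally = 0
Initialize: q = 1
Entering loop: for i in range(1, 4):
After iteration 1: i = 1, tally = 1, q = 1
After iteration 2: i = 2, tally = 3, q = 2
After iteration 3: i = 3, tally = 6, q = 6
Loop ends.

Final answer: 6, 6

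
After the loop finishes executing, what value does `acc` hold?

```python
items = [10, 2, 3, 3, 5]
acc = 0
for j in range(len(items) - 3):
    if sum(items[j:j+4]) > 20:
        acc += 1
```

Let's trace through this code step by step.

Initialize: items = [10, 2, 3, 3, 5]
Initialize: acc = 0
Entering loop: for j in range(len(items) - 3):
After iteration 1: j = 0, acc = 0
After iteration 2: j = 1, acc = 0
Loop ends.

Final answer: 0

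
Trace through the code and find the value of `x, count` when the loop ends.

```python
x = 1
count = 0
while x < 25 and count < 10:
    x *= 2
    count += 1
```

Let's trace through this code step by step.

Initialize: x = 1
Initialize: count = 0
Entering loop: while x < 25 and count < 10:
After iteration 1: x = 2, count = 1
After iteration 2: x = 4, count = 2
After iteration 3: x = 8, count = 3
After iteration 4: x = 16, count = 4
After iteration 5: x = 32, count = 5
Loop ends.

Final answer: 32, 5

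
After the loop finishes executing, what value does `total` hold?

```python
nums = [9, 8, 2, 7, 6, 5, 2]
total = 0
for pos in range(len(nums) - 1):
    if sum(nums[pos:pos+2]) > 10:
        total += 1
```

Let's trace through this code step by step.

Initialize: nums = [9, 8, 2, 7, 6, 5, 2]
Initialize: total = 0
Entering loop: for pos in range(len(nums) - 1):
After iteration 1: pos = 0, total = 1
After iteration 2: pos = 1, total = 1
After iteration 3: pos = 2, total = 1
After iteration 4: pos = 3, total = 2
After iteration 5: pos = 4, total = 3
After iteration 6: pos = 5, total = 3
Loop ends.

Final answer: 3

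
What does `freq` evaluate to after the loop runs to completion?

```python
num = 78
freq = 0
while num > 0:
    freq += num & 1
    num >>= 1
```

Let's trace through this code step by step.

Initialize: num = 78
Initialize: freq = 0
Entering loop: while num > 0:
After iteration 1: num = 39, freq = 0
After iteration 2: num = 19, freq = 1
After iteration 3: num = 9, freq = 2
After iteration 4: num = 4, freq = 3
After iteration 5: num = 2, freq = 3
After iteration 6: num = 1, freq = 3
After iteration 7: num = 0, freq = 4
Loop ends.

Final answer: 4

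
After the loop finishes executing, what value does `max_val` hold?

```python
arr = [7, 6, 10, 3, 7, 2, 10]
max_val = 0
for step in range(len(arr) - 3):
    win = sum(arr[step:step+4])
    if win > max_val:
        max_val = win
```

Let's trace through this code step by step.

Initialize: arr = [7, 6, 10, 3, 7, 2, 10]
Initialize: max_val = 0
Entering loop: for step in range(len(arr) - 3):
After iteration 1: step = 0, max_val = 26, win = 26
After iteration 2: step = 1, max_val = 26, win = 26
After iteration 3: step = 2, max_val = 26, win = 22
After iteration 4: step = 3, max_val = 26, win = 22
Loop ends.

Final answer: 26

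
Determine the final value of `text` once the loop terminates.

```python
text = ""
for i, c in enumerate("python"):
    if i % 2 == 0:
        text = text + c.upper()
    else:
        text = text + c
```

Let's trace through this code step by step.

Initialize: text = ''
Entering loop: for i, c in enumerate("python"):
After iteration 1: i = 0, c = 'p', text = 'P'
After iteration 2: i = 1, c = 'y', text = 'Py'
After iteration 3: i = 2, c = 't', text = 'PyT'
After iteration 4: i = 3, c = 'h', text = 'PyTh'
After iteration 5: i = 4, c = 'o', text = 'PyThO'
After iteration 6: i = 5, c = 'n', text = 'PyThOn'
Loop ends.

Final answer: 'PyThOn'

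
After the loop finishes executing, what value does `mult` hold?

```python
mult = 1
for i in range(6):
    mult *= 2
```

Let's trace through this code step by step.

Initialize: mult = 1
Entering loop: for i in range(6):
After iteration 1: i = 0, mult = 2
After iteration 2: i = 1, mult = 4
After iteration 3: i = 2, mult = 8
After iteration 4: i = 3, mult = 16
After iteration 5: i = 4, mult = 32
After iteration 6: i = 5, mult = 64
Loop ends.

Final answer: 64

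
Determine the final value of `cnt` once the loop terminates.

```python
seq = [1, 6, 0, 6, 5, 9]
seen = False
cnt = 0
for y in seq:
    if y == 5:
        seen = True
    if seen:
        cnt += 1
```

Let's trace through this code step by step.

Initialize: seq = [1, 6, 0, 6, 5, 9]
Initialize: seen = False
Initialize: cnt = 0
Entering loop: for y in seq:
After iteration 1: y = 1, seen = False, cnt = 0
After iteration 2: y = 6, seen = False, cnt = 0
After iteration 3: y = 0, seen = False, cnt = 0
After iteration 4: y = 6, seen = False, cnt = 0
After iteration 5: y = 5, seen = True, cnt = 1
After iteration 6: y = 9, seen = True, cnt = 2
Loop ends.

Final answer: 2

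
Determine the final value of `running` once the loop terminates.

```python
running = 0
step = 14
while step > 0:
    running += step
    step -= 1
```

Let's trace through this code step by step.

Initialize: running = 0
Initialize: step = 14
Entering loop: while step > 0:
After iteration 1: running = 14, step = 13
After iteration 2: running = 27, step = 12
After iteration 3: running = 39, step = 11
After iteration 4: running = 50, step = 10
After iteration 5: running = 60, step = 9
After iteration 6: running = 69, step = 8
After iteration 7: running = 77, step = 7
After iteration 8: running = 84, step = 6
After iteration 9: running = 90, step = 5
After iteration 10: running = 95, step = 4
After iteration 11: running = 99, step = 3
After iteration 12: running = 102, step = 2
After iteration 13: running = 104, step = 1
After iteration 14: running = 105, step = 0
Loop ends.

Final answer: 105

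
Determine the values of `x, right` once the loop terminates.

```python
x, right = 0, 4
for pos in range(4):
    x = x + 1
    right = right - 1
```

Let's trace through this code step by step.

Initialize: x = 0
Initialize: right = 4
Entering loop: for pos in range(4):
After iteration 1: pos = 0, x = 1, right = 3
After iteration 2: pos = 1, x = 2, right = 2
After iteration 3: pos = 2, x = 3, right = 1
After iteration 4: pos = 3, x = 4, right = 0
Loop ends.

Final answer: 4, 0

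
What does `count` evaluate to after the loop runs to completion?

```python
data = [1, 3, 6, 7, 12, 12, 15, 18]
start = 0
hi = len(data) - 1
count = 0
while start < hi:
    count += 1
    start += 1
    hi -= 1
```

Let's trace through this code step by step.

Initialize: data = [1, 3, 6, 7, 12, 12, 15, 18]
Initialize: start = 0
Initialize: hi = 7
Initialize: count = 0
Entering loop: while start < hi:
After iteration 1: start = 1, hi = 6, count = 1
After iteration 2: start = 2, hi = 5, count = 2
After iteration 3: start = 3, hi = 4, count = 3
After iteration 4: start = 4, hi = 3, count = 4
Loop ends.

Final answer: 4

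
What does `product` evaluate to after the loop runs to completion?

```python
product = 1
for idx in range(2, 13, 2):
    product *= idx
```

Let's trace through this code step by step.

Initialize: product = 1
Entering loop: for idx in range(2, 13, 2):
After iteration 1: idx = 2, product = 2
After iteration 2: idx = 4, product = 8
After iteration 3: idx = 6, product = 48
After iteration 4: idx = 8, product = 384
After iteration 5: idx = 10, product = 3840
After iteration 6: idx = 12, product = 46080
Loop ends.

Final answer: 46080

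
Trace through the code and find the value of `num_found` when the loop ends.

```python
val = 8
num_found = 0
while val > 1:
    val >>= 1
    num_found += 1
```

Let's trace through this code step by step.

Initialize: val = 8
Initialize: num_found = 0
Entering loop: while val > 1:
After iteration 1: val = 4, num_found = 1
After iteration 2: val = 2, num_found = 2
After iteration 3: val = 1, num_found = 3
Loop ends.

Final answer: 3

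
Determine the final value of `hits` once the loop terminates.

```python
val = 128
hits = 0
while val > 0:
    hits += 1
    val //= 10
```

Let's trace through this code step by step.

Initialize: val = 128
Initialize: hits = 0
Entering loop: while val > 0:
After iteration 1: val = 12, hits = 1
After iteration 2: val = 1, hits = 2
After iteration 3: val = 0, hits = 3
Loop ends.

Final answer: 3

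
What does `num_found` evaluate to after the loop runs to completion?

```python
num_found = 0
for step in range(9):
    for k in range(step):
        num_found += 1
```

Let's trace through this code step by step.

Initialize: num_found = 0
Entering loop: for step in range(9):
After iteration 1: step = 0, num_found = 0
After iteration 2: step = 1, num_found = 1, k = 0
After iteration 3: step = 2, num_found = 3, k = 1
After iteration 4: step = 3, num_found = 6, k = 2
After iteration 5: step = 4, num_found = 10, k = 3
After iteration 6: step = 5, num_found = 15, k = 4
After iteration 7: step = 6, num_found = 21, k = 5
After iteration 8: step = 7, num_found = 28, k = 6
After iteration 9: step = 8, num_found = 36, k = 7
Loop ends.

Final answer: 36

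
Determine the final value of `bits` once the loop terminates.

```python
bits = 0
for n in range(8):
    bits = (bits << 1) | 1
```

Let's trace through this code step by step.

Initialize: bits = 0
Entering loop: for n in range(8):
After iteration 1: n = 0, bits = 1
After iteration 2: n = 1, bits = 3
After iteration 3: n = 2, bits = 7
After iteration 4: n = 3, bits = 15
After iteration 5: n = 4, bits = 31
After iteration 6: n = 5, bits = 63
After iteration 7: n = 6, bits = 127
After iteration 8: n = 7, bits = 255
Loop ends.

Final answer: 255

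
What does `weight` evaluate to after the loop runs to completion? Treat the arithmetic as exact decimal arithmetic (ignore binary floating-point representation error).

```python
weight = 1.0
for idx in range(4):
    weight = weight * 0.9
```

Let's trace through this code step by step.

Initialize: weight = 1.0
Entering loop: for idx in range(4):
After iteration 1: idx = 0, weight = 0.9
After iteration 2: idx = 1, weight = 0.81
After iteration 3: idx = 2, weight = 0.729
After iteration 4: idx = 3, weight = 0.6561
Loop ends.

Final answer: 0.6561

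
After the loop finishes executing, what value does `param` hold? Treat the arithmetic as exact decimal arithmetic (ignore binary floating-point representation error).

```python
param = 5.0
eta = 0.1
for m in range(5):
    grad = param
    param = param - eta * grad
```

Let's trace through this code step by step.

Initialize: param = 5.0
Initialize: eta = 0.1
Entering loop: for m in range(5):
After iteration 1: m = 0, param = 4.5, grad = 5.0
After iteration 2: m = 1, param = 4.05, grad = 4.5
After iteration 3: m = 2, param = 3.645, grad = 4.05
After iteration 4: m = 3, param = 3.2805, grad = 3.645
After iteration 5: m = 4, param = 2.95245, grad = 3.2805
Loop ends.

Final answer: 2.95245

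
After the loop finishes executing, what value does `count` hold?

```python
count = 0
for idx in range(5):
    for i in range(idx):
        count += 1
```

Let's trace through this code step by step.

Initialize: count = 0
Entering loop: for idx in range(5):
After iteration 1: idx = 0, count = 0
After iteration 2: idx = 1, count = 1, i = 0
After iteration 3: idx = 2, count = 3, i = 1
After iteration 4: idx = 3, count = 6, i = 2
After iteration 5: idx = 4, count = 10, i = 3
Loop ends.

Final answer: 10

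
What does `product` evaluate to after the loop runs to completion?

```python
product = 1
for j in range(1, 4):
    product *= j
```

Let's trace through this code step by step.

Initialize: product = 1
Entering loop: for j in range(1, 4):
After iteration 1: j = 1, product = 1
After iteration 2: j = 2, product = 2
After iteration 3: j = 3, product = 6
Loop ends.

Final answer: 6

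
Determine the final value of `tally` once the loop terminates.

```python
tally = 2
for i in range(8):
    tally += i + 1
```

Let's trace through this code step by step.

Initialize: tally = 2
Entering loop: for i in range(8):
After iteration 1: i = 0, tally = 3
After iteration 2: i = 1, tally = 5
After iteration 3: i = 2, tally = 8
After iteration 4: i = 3, tally = 12
After iteration 5: i = 4, tally = 17
After iteration 6: i = 5, tally = 23
After iteration 7: i = 6, tally = 30
After iteration 8: i = 7, tally = 38
Loop ends.

Final answer: 38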